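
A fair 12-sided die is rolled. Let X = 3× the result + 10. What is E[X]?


E[die] = (1+12)/2 = 13/2
E[X] = 3×13/2 + 10 = 59/2

E[X] = 59/2


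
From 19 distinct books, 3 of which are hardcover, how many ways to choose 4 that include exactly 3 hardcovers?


Choose 3 of the 3 hardcovers and 1 of the other 16 books:
C(3,3)×C(16,1) = 1×16 = 16

16


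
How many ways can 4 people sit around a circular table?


Circular arrangements of 4 distinct objects: fix one position to break rotational symmetry.
(n-1)! = 3! = 6

6


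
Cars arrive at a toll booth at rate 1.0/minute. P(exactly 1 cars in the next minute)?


Poisson(λ=1.0): P(X=1) = e^(-λ)×λ^k/k!
= e^(-1.0) × 1.0^1 / 1!
≈ 0.3678794412 × 1 / 1 ≈ 0.367879

P(X=1) ≈ 0.367879 ≈ 36.79%


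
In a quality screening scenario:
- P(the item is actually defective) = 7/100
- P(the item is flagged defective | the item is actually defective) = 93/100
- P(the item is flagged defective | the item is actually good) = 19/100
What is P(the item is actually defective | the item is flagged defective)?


Using Bayes' theorem:
P(A|B) = P(B|A)·P(A) / P(B)

P(the item is flagged defective) = 93/100 × 7/100 + 19/100 × 93/100
= 651/10000 + 1767/10000 = 1209/5000

P(the item is actually defective|the item is flagged defective) = (651/10000) / (1209/5000) = 7/26

P(the item is actually defective|the item is flagged defective) = 7/26 ≈ 26.92%


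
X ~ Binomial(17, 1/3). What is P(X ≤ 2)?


P(X ≤ 2) = Σ P(X=i) for i=0..2
P(X=0) = 131072/129140163
P(X=1) = 1114112/129140163
P(X=2) = 4456448/129140163
Sum = 1900544/43046721

P(X ≤ 2) = 1900544/43046721 ≈ 4.42%


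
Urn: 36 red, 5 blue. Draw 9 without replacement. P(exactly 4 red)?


Hypergeometric: C(36,4)×C(5,5)/C(41,9)
= 58905×1/350343565 = 63/374699

P(X=4) = 63/374699 ≈ 0.02%


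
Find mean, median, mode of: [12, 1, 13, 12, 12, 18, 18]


Sorted: [1, 12, 12, 12, 13, 18, 18]
Mean = 86/7
Median = 12
Freq: {12: 3, 1: 1, 13: 1, 18: 2}
Mode: [12]

Mean=86/7, Median=12, Mode=12


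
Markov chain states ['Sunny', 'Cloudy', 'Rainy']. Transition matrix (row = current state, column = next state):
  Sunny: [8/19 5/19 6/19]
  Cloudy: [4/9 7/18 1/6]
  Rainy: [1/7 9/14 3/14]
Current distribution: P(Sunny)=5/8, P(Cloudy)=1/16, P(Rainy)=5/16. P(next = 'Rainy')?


P(next=Rainy) = Σᵢ P(now=i)×P(i→Rainy)
= 5/8×6/19 + 1/16×1/6 + 5/16×3/14
= 15/76 + 1/96 + 15/224 = 877/3192

P = 877/3192 ≈ 0.2747


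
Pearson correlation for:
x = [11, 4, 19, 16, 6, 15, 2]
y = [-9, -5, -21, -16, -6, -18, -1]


n=7, Σx=73, Σy=-76, Σxy=-1082, Σx²=1019, Σy²=1164
r = (7×(-1082) - 73×(-76))/√((7×1019 - 73²)(7×1164 - (-76)²))
= -2026/√(1804×2372) = -2026/√4279088 ≈ -2026/2068.5957 ≈ -0.9794

r ≈ -0.9794


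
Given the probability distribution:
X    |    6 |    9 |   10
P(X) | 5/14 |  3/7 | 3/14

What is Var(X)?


E[X] = 57/7
E[X²] = 69
Var(X) = E[X²] - (E[X])² = 69 - 3249/49 = 132/49

Var(X) = 132/49 ≈ 2.6939


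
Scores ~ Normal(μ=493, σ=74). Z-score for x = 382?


z = (x - μ)/σ = (382 - 493)/74 = -1.5

z = -1.5


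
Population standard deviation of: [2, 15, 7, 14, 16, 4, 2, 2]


Mean = 62/8 = 31/4
  (2-31/4)²=529/16
  (15-31/4)²=841/16
  (7-31/4)²=9/16
  (14-31/4)²=625/16
  (16-31/4)²=1089/16
  (4-31/4)²=225/16
  (2-31/4)²=529/16
  (2-31/4)²=529/16
Σ(x-μ)² = 547/2
σ² = (547/2)/8 = 547/16

σ = √(547/16) ≈ 5.8470


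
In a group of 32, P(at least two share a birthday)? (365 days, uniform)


P(all different) = Π(365-i)/365 for i=0..31
= 0.246652
P(match) = 1 - 0.246652 = 0.753348

P ≈ 0.7533 ≈ 75.33%


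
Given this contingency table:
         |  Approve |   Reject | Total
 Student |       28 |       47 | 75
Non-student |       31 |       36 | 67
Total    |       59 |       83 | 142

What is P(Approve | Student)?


P(Approve | Student) = 28/(28+47) = 28/75

P(Approve|Student) = 28/75 ≈ 37.33%


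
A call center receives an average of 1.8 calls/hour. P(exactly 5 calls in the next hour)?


Poisson(λ=1.8): P(X=5) = e^(-λ)×λ^k/k!
= e^(-1.8) × 1.8^5 / 5!
≈ 0.1652988882 × 18.89568 / 120 ≈ 0.026029

P(X=5) ≈ 0.026029 ≈ 2.60%


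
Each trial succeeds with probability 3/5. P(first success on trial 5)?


Geometric: P(X=5) = (1-p)^(k-1)×p = (2/5)^4×3/5 = 48/3125

P(X=5) = 48/3125 ≈ 1.54%


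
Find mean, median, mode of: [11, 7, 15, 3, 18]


Sorted: [3, 7, 11, 15, 18]
Mean = 54/5
Median = 11
Freq: {11: 1, 7: 1, 15: 1, 3: 1, 18: 1}
Mode: No mode

Mean=54/5, Median=11, Mode=No mode


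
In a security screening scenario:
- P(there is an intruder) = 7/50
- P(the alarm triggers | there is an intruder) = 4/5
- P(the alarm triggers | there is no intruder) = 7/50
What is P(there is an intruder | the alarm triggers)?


Using Bayes' theorem:
P(A|B) = P(B|A)·P(A) / P(B)

P(the alarm triggers) = 4/5 × 7/50 + 7/50 × 43/50
= 14/125 + 301/2500 = 581/2500

P(there is an intruder|the alarm triggers) = (14/125) / (581/2500) = 40/83

P(there is an intruder|the alarm triggers) = 40/83 ≈ 48.19%


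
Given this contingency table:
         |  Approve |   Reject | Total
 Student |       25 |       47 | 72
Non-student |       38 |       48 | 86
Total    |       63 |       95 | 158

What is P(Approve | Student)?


P(Approve | Student) = 25/(25+47) = 25/72

P(Approve|Student) = 25/72 ≈ 34.72%


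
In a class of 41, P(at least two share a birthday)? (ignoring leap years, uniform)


P(all different) = Π(365-i)/365 for i=0..40
= 0.096848
P(match) = 1 - 0.096848 = 0.903152

P ≈ 0.9032 ≈ 90.32%


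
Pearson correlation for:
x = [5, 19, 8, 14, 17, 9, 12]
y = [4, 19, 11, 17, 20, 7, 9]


n=7, Σx=84, Σy=87, Σxy=1218, Σx²=1160, Σy²=1317
r = (7×1218 - 84×87)/√((7×1160 - 84²)(7×1317 - 87²))
= 1218/√(1064×1650) = 1218/√1755600 ≈ 1218/1324.9906 ≈ 0.9193

r ≈ 0.9193


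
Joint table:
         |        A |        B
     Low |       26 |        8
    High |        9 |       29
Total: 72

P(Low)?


P(Low) = (26+8)/72 = 34/72 = 17/36

P(Low) = 17/36 ≈ 47.22%


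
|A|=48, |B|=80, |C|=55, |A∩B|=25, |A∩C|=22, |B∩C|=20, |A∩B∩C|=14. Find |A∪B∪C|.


|A∪B∪C| = 48+80+55-25-22-20+14 = 130

|A∪B∪C| = 130


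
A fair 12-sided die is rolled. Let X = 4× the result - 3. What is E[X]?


E[die] = (1+12)/2 = 13/2
E[X] = 4×13/2 - 3 = 23

E[X] = 23


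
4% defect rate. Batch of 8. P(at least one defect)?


P(all good) = (24/25)^8 = 110075314176/152587890625
P(≥1 defect) = 42512576449/152587890625

P = 42512576449/152587890625 ≈ 27.86%


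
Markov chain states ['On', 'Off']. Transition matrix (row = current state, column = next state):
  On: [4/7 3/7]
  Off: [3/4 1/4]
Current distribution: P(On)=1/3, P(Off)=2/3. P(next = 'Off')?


P(next=Off) = Σᵢ P(now=i)×P(i→Off)
= 1/3×3/7 + 2/3×1/4
= 1/7 + 1/6 = 13/42

P = 13/42 ≈ 0.3095


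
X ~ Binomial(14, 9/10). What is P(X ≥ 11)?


P(X ≥ 11) = Σ P(X=i) for i=11..14
P(X=11) = 2855676424419/25000000000000
P(X=12) = 25701087819771/100000000000000
P(X=13) = 17793060798303/50000000000000
P(X=14) = 22876792454961/100000000000000
Sum = 47793353784507/50000000000000

P(X ≥ 11) = 47793353784507/50000000000000 ≈ 95.59%


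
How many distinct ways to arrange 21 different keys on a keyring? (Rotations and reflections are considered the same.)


Free circular arrangements: rotations and reflections both identified.
(n-1)!/2 = 20!/2 = 2432902008176640000/2 = 1216451004088320000

1216451004088320000


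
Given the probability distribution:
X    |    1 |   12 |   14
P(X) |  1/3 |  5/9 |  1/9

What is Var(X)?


E[X] = 77/9
E[X²] = 919/9
Var(X) = E[X²] - (E[X])² = 919/9 - 5929/81 = 2342/81

Var(X) = 2342/81 ≈ 28.9136


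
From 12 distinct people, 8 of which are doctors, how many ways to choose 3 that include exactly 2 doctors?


Choose 2 of the 8 doctors and 1 of the other 4 people:
C(8,2)×C(4,1) = 28×4 = 112

112


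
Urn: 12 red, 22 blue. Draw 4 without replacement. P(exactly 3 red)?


Hypergeometric: C(12,3)×C(22,1)/C(34,4)
= 220×22/46376 = 55/527

P(X=3) = 55/527 ≈ 10.44%


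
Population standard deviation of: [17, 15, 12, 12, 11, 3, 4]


Mean = 74/7
  (17-74/7)²=2025/49
  (15-74/7)²=961/49
  (12-74/7)²=100/49
  (12-74/7)²=100/49
  (11-74/7)²=9/49
  (3-74/7)²=2809/49
  (4-74/7)²=2116/49
Σ(x-μ)² = 1160/7
σ² = (1160/7)/7 = 1160/49

σ = √(1160/49) ≈ 4.8655


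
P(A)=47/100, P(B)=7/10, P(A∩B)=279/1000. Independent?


P(A)×P(B) = 329/1000
P(A∩B) = 279/1000
Not equal → NOT independent

No, not independent


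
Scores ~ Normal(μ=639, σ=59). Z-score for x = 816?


z = (x - μ)/σ = (816 - 639)/59 = 3.0

z = 3.0


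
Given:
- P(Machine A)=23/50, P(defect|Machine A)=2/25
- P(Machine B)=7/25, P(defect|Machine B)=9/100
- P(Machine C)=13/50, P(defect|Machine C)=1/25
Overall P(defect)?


P(B) = Σ P(B|Aᵢ)×P(Aᵢ)
  2/25×23/50 = 23/625
  9/100×7/25 = 63/2500
  1/25×13/50 = 13/1250
Sum = 181/2500

P(defect) = 181/2500 ≈ 7.24%


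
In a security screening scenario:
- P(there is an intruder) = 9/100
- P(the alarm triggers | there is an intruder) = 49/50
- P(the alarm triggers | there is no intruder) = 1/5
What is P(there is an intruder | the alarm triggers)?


Using Bayes' theorem:
P(A|B) = P(B|A)·P(A) / P(B)

P(the alarm triggers) = 49/50 × 9/100 + 1/5 × 91/100
= 441/5000 + 91/500 = 1351/5000

P(there is an intruder|the alarm triggers) = (441/5000) / (1351/5000) = 63/193

P(there is an intruder|the alarm triggers) = 63/193 ≈ 32.64%


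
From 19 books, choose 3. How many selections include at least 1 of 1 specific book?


Complement: C(19,3) - C(18,3) = 969 - 816 = 153

153


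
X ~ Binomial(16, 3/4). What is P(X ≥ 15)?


P(X ≥ 15) = Σ P(X=i) for i=15..16
P(X=15) = 14348907/268435456
P(X=16) = 43046721/4294967296
Sum = 272629233/4294967296

P(X ≥ 15) = 272629233/4294967296 ≈ 6.35%


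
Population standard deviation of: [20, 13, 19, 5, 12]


Mean = 69/5
  (20-69/5)²=961/25
  (13-69/5)²=16/25
  (19-69/5)²=676/25
  (5-69/5)²=1936/25
  (12-69/5)²=81/25
Σ(x-μ)² = 734/5
σ² = (734/5)/5 = 734/25

σ = √(734/25) ≈ 5.4185


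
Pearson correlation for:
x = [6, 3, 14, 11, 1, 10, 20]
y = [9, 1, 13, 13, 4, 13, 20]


n=7, Σx=65, Σy=73, Σxy=916, Σx²=863, Σy²=1005
r = (7×916 - 65×73)/√((7×863 - 65²)(7×1005 - 73²))
= 1667/√(1816×1706) = 1667/√3098096 ≈ 1667/1760.1409 ≈ 0.9471

r ≈ 0.9471


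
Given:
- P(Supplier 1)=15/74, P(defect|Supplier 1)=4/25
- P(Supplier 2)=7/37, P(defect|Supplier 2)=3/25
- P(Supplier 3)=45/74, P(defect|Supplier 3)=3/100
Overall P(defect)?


P(B) = Σ P(B|Aᵢ)×P(Aᵢ)
  4/25×15/74 = 6/185
  3/25×7/37 = 21/925
  3/100×45/74 = 27/1480
Sum = 543/7400

P(defect) = 543/7400 ≈ 7.34%


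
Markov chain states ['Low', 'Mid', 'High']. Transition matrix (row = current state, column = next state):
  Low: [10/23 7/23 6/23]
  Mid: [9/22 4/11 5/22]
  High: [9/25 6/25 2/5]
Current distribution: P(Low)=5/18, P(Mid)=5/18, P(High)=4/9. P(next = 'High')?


P(next=High) = Σᵢ P(now=i)×P(i→High)
= 5/18×6/23 + 5/18×5/22 + 4/9×2/5
= 5/69 + 25/396 + 8/45 = 4757/15180

P = 4757/15180 ≈ 0.3134


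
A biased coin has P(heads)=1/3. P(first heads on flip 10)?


Geometric: P(X=10) = (1-p)^(k-1)×p = (2/3)^9×1/3 = 512/59049

P(X=10) = 512/59049 ≈ 0.87%


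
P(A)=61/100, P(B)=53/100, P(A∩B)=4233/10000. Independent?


P(A)×P(B) = 3233/10000
P(A∩B) = 4233/10000
Not equal → NOT independent

No, not independent


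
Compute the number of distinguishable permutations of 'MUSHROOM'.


Letters: 8, freq: {'M': 2, 'U': 1, 'S': 1, 'H': 1, 'R': 1, 'O': 2}
8!/(2!×1!×1!×1!×1!×2!) = 40320/4 = 10080

10080


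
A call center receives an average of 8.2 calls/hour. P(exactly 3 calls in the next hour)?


Poisson(λ=8.2): P(X=3) = e^(-λ)×λ^k/k!
= e^(-8.2) × 8.2^3 / 3!
≈ 0.00027465357 × 551.368 / 6 ≈ 0.025239

P(X=3) ≈ 0.025239 ≈ 2.52%


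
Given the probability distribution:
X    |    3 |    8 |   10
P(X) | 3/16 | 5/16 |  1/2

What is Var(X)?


E[X] = 129/16
E[X²] = 1147/16
Var(X) = E[X²] - (E[X])² = 1147/16 - 16641/256 = 1711/256

Var(X) = 1711/256 ≈ 6.6836


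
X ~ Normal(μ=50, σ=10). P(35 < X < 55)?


z₁=(35-50)/10=-1.5, z₂=(55-50)/10=0.5
P = Φ(0.5) - Φ(-1.5) = 0.691462 - 0.066807 = 0.624655 ≈ 0.6247

P(35 < X < 55) ≈ 0.6247


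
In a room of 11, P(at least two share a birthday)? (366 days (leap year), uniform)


P(all different) = Π(366-i)/366 for i=0..10
= 0.859219
P(match) = 1 - 0.859219 = 0.140781

P ≈ 0.1408 ≈ 14.08%


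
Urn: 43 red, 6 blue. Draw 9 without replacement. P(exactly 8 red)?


Hypergeometric: C(43,8)×C(6,1)/C(49,9)
= 145008513×6/2054455634 = 246753/582659

P(X=8) = 246753/582659 ≈ 42.35%


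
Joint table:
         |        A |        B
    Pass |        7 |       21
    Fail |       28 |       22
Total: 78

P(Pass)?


P(Pass) = (7+21)/78 = 28/78 = 14/39

P(Pass) = 14/39 ≈ 35.90%


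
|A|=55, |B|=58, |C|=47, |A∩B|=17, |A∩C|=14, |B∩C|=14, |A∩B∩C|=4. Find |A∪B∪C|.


|A∪B∪C| = 55+58+47-17-14-14+4 = 119

|A∪B∪C| = 119


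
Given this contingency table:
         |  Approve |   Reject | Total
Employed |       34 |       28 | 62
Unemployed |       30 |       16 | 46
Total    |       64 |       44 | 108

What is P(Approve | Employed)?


P(Approve | Employed) = 34/(34+28) = 34/62 = 17/31

P(Approve|Employed) = 17/31 ≈ 54.84%


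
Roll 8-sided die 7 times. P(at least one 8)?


P(no 8)^7 = (7/8)^7 = 823543/2097152
P(≥1) = 1 - 823543/2097152 = 1273609/2097152

P = 1273609/2097152 ≈ 60.73%


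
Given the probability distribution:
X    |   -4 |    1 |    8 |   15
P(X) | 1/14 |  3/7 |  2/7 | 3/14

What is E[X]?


E[X] = Σ x·P(X=x)
= (-4)×(1/14) + (1)×(3/7) + (8)×(2/7) + (15)×(3/14)
= 79/14

E[X] = 79/14


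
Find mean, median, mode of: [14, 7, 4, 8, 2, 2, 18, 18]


Sorted: [2, 2, 4, 7, 8, 14, 18, 18]
Mean = 73/8
Median = 15/2
Freq: {14: 1, 7: 1, 4: 1, 8: 1, 2: 2, 18: 2}
Mode: [2, 18]

Mean=73/8, Median=15/2, Mode=[2, 18]


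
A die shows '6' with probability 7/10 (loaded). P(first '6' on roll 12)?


Geometric: P(X=12) = (1-p)^(k-1)×p = (3/10)^11×7/10 = 1240029/1000000000000

P(X=12) = 1240029/1000000000000 ≈ 0.00%


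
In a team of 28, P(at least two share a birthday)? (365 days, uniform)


P(all different) = Π(365-i)/365 for i=0..27
= 0.345539
P(match) = 1 - 0.345539 = 0.654461

P ≈ 0.6545 ≈ 65.45%


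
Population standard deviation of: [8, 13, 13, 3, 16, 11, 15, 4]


Mean = 83/8
  (8-83/8)²=361/64
  (13-83/8)²=441/64
  (13-83/8)²=441/64
  (3-83/8)²=3481/64
  (16-83/8)²=2025/64
  (11-83/8)²=25/64
  (15-83/8)²=1369/64
  (4-83/8)²=2601/64
Σ(x-μ)² = 1343/8
σ² = (1343/8)/8 = 1343/64

σ = √(1343/64) ≈ 4.5809


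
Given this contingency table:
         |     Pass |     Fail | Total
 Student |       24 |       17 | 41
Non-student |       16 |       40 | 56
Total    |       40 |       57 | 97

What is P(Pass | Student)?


P(Pass | Student) = 24/(24+17) = 24/41

P(Pass|Student) = 24/41 ≈ 58.54%


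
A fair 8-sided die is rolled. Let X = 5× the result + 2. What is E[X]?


E[die] = (1+8)/2 = 9/2
E[X] = 5×9/2 + 2 = 49/2

E[X] = 49/2


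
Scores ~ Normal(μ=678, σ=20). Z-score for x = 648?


z = (x - μ)/σ = (648 - 678)/20 = -1.5

z = -1.5


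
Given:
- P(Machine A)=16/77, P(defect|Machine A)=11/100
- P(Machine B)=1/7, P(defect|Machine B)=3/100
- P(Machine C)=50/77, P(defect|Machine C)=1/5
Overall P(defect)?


P(B) = Σ P(B|Aᵢ)×P(Aᵢ)
  11/100×16/77 = 4/175
  3/100×1/7 = 3/700
  1/5×50/77 = 10/77
Sum = 1209/7700

P(defect) = 1209/7700 ≈ 15.70%


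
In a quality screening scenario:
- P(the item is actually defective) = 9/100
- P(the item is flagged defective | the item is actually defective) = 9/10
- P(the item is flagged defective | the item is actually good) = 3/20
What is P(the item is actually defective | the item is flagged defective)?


Using Bayes' theorem:
P(A|B) = P(B|A)·P(A) / P(B)

P(the item is flagged defective) = 9/10 × 9/100 + 3/20 × 91/100
= 81/1000 + 273/2000 = 87/400

P(the item is actually defective|the item is flagged defective) = (81/1000) / (87/400) = 54/145

P(the item is actually defective|the item is flagged defective) = 54/145 ≈ 37.24%


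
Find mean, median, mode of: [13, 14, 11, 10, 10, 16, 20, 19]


Sorted: [10, 10, 11, 13, 14, 16, 19, 20]
Mean = 113/8
Median = 27/2
Freq: {13: 1, 14: 1, 11: 1, 10: 2, 16: 1, 20: 1, 19: 1}
Mode: [10]

Mean=113/8, Median=27/2, Mode=10


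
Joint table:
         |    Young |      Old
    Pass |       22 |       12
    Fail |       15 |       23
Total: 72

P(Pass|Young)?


P(Pass|Young) = 22/(22+15) = 22/37

P = 22/37 ≈ 59.46%


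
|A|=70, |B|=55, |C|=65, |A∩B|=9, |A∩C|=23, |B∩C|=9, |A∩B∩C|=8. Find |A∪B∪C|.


|A∪B∪C| = 70+55+65-9-23-9+8 = 157

|A∪B∪C| = 157


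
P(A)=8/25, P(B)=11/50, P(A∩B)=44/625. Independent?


P(A)×P(B) = 44/625
P(A∩B) = 44/625
Equal ✓ → Independent

Yes, independent


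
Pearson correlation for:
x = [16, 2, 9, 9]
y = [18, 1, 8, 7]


n=4, Σx=36, Σy=34, Σxy=425, Σx²=422, Σy²=438
r = (4×425 - 36×34)/√((4×422 - 36²)(4×438 - 34²))
= 476/√(392×596) = 476/√233632 ≈ 476/483.3549 ≈ 0.9848

r ≈ 0.9848


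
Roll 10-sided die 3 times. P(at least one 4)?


P(no 4)^3 = (9/10)^3 = 729/1000
P(≥1) = 1 - 729/1000 = 271/1000

P = 271/1000 ≈ 27.10%


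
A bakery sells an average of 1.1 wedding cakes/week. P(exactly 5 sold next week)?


Poisson(λ=1.1): P(X=5) = e^(-λ)×λ^k/k!
= e^(-1.1) × 1.1^5 / 5!
≈ 0.3328710837 × 1.61051 / 120 ≈ 0.004467

P(X=5) ≈ 0.004467 ≈ 0.45%


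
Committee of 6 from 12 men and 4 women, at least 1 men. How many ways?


Count by #men:
  2M,4W: C(12,2)×C(4,4)=66
  3M,3W: C(12,3)×C(4,3)=880
  4M,2W: C(12,4)×C(4,2)=2970
  5M,1W: C(12,5)×C(4,1)=3168
  6M,0W: C(12,6)×C(4,0)=924
Total = 8008

8008


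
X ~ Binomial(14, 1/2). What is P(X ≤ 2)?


P(X ≤ 2) = Σ P(X=i) for i=0..2
P(X=0) = 1/16384
P(X=1) = 7/8192
P(X=2) = 91/16384
Sum = 53/8192

P(X ≤ 2) = 53/8192 ≈ 0.65%


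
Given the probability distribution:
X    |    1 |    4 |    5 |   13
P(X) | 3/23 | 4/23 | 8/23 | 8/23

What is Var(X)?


E[X] = 163/23
E[X²] = 1619/23
Var(X) = E[X²] - (E[X])² = 1619/23 - 26569/529 = 10668/529

Var(X) = 10668/529 ≈ 20.1664


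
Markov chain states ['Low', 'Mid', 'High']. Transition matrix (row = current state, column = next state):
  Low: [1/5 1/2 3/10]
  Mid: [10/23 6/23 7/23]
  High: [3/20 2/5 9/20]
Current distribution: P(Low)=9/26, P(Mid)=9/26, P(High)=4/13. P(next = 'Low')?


P(next=Low) = Σᵢ P(now=i)×P(i→Low)
= 9/26×1/5 + 9/26×10/23 + 4/13×3/20
= 9/130 + 45/299 + 3/65 = 159/598

P = 159/598 ≈ 0.2659


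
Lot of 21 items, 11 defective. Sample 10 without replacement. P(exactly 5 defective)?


Hypergeometric: C(11,5)×C(10,5)/C(21,10)
= 462×252/352716 = 1386/4199

P(X=5) = 1386/4199 ≈ 33.01%


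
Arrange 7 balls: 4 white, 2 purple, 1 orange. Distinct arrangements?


7!/(4!×2!×1!) = 105

105


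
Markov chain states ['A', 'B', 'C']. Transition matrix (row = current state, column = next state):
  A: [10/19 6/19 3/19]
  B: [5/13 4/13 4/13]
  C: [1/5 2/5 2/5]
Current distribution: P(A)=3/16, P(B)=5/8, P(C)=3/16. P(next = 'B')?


P(next=B) = Σᵢ P(now=i)×P(i→B)
= 3/16×6/19 + 5/8×4/13 + 3/16×2/5
= 9/152 + 5/26 + 3/40 = 1613/4940

P = 1613/4940 ≈ 0.3265


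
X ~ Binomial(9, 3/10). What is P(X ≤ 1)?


P(X ≤ 1) = Σ P(X=i) for i=0..1
P(X=0) = 40353607/1000000000
P(X=1) = 155649627/1000000000
Sum = 98001617/500000000

P(X ≤ 1) = 98001617/500000000 ≈ 19.60%


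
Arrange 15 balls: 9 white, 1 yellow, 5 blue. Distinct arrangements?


15!/(9!×1!×5!) = 30030

30030


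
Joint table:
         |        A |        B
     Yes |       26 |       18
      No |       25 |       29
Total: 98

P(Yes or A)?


P(Yes∨A) = P(Yes) + P(A) - P(Yes∧A)
= (44 + 51 - 26)/98 = 69/98

P = 69/98 ≈ 70.41%


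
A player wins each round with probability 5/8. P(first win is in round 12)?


Geometric: P(X=12) = (1-p)^(k-1)×p = (3/8)^11×5/8 = 885735/68719476736

P(X=12) = 885735/68719476736 ≈ 0.00%


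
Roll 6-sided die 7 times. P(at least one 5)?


P(no 5)^7 = (5/6)^7 = 78125/279936
P(≥1) = 1 - 78125/279936 = 201811/279936

P = 201811/279936 ≈ 72.09%


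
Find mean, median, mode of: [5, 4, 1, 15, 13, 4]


Sorted: [1, 4, 4, 5, 13, 15]
Mean = 42/6 = 7
Median = 9/2
Freq: {5: 1, 4: 2, 1: 1, 15: 1, 13: 1}
Mode: [4]

Mean=7, Median=9/2, Mode=4


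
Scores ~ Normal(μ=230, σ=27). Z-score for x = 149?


z = (x - μ)/σ = (149 - 230)/27 = -3.0

z = -3.0


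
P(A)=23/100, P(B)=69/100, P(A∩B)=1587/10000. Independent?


P(A)×P(B) = 1587/10000
P(A∩B) = 1587/10000
Equal ✓ → Independent

Yes, independent


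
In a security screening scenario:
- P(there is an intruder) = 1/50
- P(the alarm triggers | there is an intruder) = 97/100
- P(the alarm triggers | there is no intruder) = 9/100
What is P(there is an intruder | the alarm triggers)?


Using Bayes' theorem:
P(A|B) = P(B|A)·P(A) / P(B)

P(the alarm triggers) = 97/100 × 1/50 + 9/100 × 49/50
= 97/5000 + 441/5000 = 269/2500

P(there is an intruder|the alarm triggers) = (97/5000) / (269/2500) = 97/538

P(there is an intruder|the alarm triggers) = 97/538 ≈ 18.03%


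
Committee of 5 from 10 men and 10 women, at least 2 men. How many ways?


Count by #men:
  2M,3W: C(10,2)×C(10,3)=5400
  3M,2W: C(10,3)×C(10,2)=5400
  4M,1W: C(10,4)×C(10,1)=2100
  5M,0W: C(10,5)×C(10,0)=252
Total = 13152

13152


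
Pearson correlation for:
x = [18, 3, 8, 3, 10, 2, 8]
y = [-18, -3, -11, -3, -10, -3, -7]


n=7, Σx=52, Σy=-55, Σxy=-592, Σx²=574, Σy²=621
r = (7×(-592) - 52×(-55))/√((7×574 - 52²)(7×621 - (-55)²))
= -1284/√(1314×1322) = -1284/√1737108 ≈ -1284/1317.9939 ≈ -0.9742

r ≈ -0.9742


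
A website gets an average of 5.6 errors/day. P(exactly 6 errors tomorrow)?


Poisson(λ=5.6): P(X=6) = e^(-λ)×λ^k/k!
= e^(-5.6) × 5.6^6 / 6!
≈ 0.003697863716 × 30840.979456 / 720 ≈ 0.158397

P(X=6) ≈ 0.158397 ≈ 15.84%


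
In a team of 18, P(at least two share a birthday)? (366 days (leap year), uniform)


P(all different) = Π(366-i)/366 for i=0..17
= 0.653862
P(match) = 1 - 0.653862 = 0.346138

P ≈ 0.3461 ≈ 34.61%


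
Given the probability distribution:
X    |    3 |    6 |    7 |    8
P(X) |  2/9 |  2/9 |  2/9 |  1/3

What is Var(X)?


E[X] = 56/9
E[X²] = 380/9
Var(X) = E[X²] - (E[X])² = 380/9 - 3136/81 = 284/81

Var(X) = 284/81 ≈ 3.5062


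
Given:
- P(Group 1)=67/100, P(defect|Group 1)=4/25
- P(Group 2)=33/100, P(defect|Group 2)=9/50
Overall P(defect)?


P(B) = Σ P(B|Aᵢ)×P(Aᵢ)
  4/25×67/100 = 67/625
  9/50×33/100 = 297/5000
Sum = 833/5000

P(defect) = 833/5000 ≈ 16.66%


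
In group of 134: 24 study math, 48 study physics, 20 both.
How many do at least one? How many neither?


|A∪B| = 24+48-20 = 52
Neither = 134-52 = 82

At least one: 52; Neither: 82


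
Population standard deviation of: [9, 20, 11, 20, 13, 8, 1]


Mean = 82/7
  (9-82/7)²=361/49
  (20-82/7)²=3364/49
  (11-82/7)²=25/49
  (20-82/7)²=3364/49
  (13-82/7)²=81/49
  (8-82/7)²=676/49
  (1-82/7)²=5625/49
Σ(x-μ)² = 1928/7
σ² = (1928/7)/7 = 1928/49

σ = √(1928/49) ≈ 6.2727


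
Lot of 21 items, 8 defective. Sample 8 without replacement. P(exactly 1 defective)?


Hypergeometric: C(8,1)×C(13,7)/C(21,8)
= 8×1716/203490 = 2288/33915

P(X=1) = 2288/33915 ≈ 6.75%


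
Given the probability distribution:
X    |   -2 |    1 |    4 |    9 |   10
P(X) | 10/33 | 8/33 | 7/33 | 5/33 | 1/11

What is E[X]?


E[X] = Σ x·P(X=x)
= (-2)×(10/33) + (1)×(8/33) + (4)×(7/33) + (9)×(5/33) + (10)×(1/11)
= 91/33

E[X] = 91/33


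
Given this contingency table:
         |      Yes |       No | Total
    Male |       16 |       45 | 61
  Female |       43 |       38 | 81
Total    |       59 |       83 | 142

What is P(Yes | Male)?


P(Yes | Male) = 16/(16+45) = 16/61

P(Yes|Male) = 16/61 ≈ 26.23%


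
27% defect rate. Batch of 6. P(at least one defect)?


P(all good) = (73/100)^6 = 151334226289/1000000000000
P(≥1 defect) = 848665773711/1000000000000

P = 848665773711/1000000000000 ≈ 84.87%


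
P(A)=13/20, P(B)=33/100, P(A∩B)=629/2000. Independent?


P(A)×P(B) = 429/2000
P(A∩B) = 629/2000
Not equal → NOT independent

No, not independent


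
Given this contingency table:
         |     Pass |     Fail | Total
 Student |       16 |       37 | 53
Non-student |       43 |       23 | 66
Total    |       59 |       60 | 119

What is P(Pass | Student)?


P(Pass | Student) = 16/(16+37) = 16/53

P(Pass|Student) = 16/53 ≈ 30.19%


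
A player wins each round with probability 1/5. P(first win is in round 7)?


Geometric: P(X=7) = (1-p)^(k-1)×p = (4/5)^6×1/5 = 4096/78125

P(X=7) = 4096/78125 ≈ 5.24%


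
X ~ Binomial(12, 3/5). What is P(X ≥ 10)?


P(X ≥ 10) = Σ P(X=i) for i=10..12
P(X=10) = 15588936/244140625
P(X=11) = 4251528/244140625
P(X=12) = 531441/244140625
Sum = 4074381/48828125

P(X ≥ 10) = 4074381/48828125 ≈ 8.34%


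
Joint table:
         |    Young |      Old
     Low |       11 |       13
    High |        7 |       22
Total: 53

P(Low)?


P(Low) = (11+13)/53 = 24/53

P(Low) = 24/53 ≈ 45.28%


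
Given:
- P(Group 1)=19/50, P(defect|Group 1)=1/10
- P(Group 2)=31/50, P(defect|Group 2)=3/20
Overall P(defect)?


P(B) = Σ P(B|Aᵢ)×P(Aᵢ)
  1/10×19/50 = 19/500
  3/20×31/50 = 93/1000
Sum = 131/1000

P(defect) = 131/1000 ≈ 13.10%


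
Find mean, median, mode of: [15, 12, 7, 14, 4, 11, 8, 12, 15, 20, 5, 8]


Sorted: [4, 5, 7, 8, 8, 11, 12, 12, 14, 15, 15, 20]
Mean = 131/12
Median = 23/2
Freq: {15: 2, 12: 2, 7: 1, 14: 1, 4: 1, 11: 1, 8: 2, 20: 1, 5: 1}
Mode: [8, 12, 15]

Mean=131/12, Median=23/2, Mode=[8, 12, 15]


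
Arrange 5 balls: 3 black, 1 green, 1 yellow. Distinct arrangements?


5!/(3!×1!×1!) = 20

20


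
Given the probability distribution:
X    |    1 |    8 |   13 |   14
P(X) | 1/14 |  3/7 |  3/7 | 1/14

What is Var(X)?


E[X] = 141/14
E[X²] = 1595/14
Var(X) = E[X²] - (E[X])² = 1595/14 - 19881/196 = 2449/196

Var(X) = 2449/196 ≈ 12.4949


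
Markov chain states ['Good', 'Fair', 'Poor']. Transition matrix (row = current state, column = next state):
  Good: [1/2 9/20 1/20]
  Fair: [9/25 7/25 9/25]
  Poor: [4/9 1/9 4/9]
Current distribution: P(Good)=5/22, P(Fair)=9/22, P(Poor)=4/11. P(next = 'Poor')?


P(next=Poor) = Σᵢ P(now=i)×P(i→Poor)
= 5/22×1/20 + 9/22×9/25 + 4/11×4/9
= 1/88 + 81/550 + 16/99 = 6341/19800

P = 6341/19800 ≈ 0.3203


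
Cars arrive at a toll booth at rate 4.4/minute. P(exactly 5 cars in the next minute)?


Poisson(λ=4.4): P(X=5) = e^(-λ)×λ^k/k!
= e^(-4.4) × 4.4^5 / 5!
≈ 0.0122773399 × 1649.16224 / 120 ≈ 0.168728

P(X=5) ≈ 0.168728 ≈ 16.87%


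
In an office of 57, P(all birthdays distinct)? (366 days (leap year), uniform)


P(all different) = Π(366-i)/366 for i=0..56
= (366/366)×(365/366)×...×(310/366)
= 0.010010

P ≈ 0.0100 ≈ 1.00%


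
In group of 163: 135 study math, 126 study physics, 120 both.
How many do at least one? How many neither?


|A∪B| = 135+126-120 = 141
Neither = 163-141 = 22

At least one: 141; Neither: 22


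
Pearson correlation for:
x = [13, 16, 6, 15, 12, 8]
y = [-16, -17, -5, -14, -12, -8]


n=6, Σx=70, Σy=-72, Σxy=-928, Σx²=894, Σy²=974
r = (6×(-928) - 70×(-72))/√((6×894 - 70²)(6×974 - (-72)²))
= -528/√(464×660) = -528/√306240 ≈ -528/553.3896 ≈ -0.9541

r ≈ -0.9541


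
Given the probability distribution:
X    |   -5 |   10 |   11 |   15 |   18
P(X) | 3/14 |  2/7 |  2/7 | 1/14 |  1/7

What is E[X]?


E[X] = Σ x·P(X=x)
= (-5)×(3/14) + (10)×(2/7) + (11)×(2/7) + (15)×(1/14) + (18)×(1/7)
= 60/7

E[X] = 60/7


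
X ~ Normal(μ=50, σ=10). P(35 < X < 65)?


z₁=(35-50)/10=-1.5, z₂=(65-50)/10=1.5
P = Φ(1.5) - Φ(-1.5) = 0.933193 - 0.066807 = 0.866386 ≈ 0.8664

P(35 < X < 65) ≈ 0.8664


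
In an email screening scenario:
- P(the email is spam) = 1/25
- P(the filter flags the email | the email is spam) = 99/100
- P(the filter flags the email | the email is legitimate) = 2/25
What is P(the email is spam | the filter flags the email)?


Using Bayes' theorem:
P(A|B) = P(B|A)·P(A) / P(B)

P(the filter flags the email) = 99/100 × 1/25 + 2/25 × 24/25
= 99/2500 + 48/625 = 291/2500

P(the email is spam|the filter flags the email) = (99/2500) / (291/2500) = 33/97

P(the email is spam|the filter flags the email) = 33/97 ≈ 34.02%


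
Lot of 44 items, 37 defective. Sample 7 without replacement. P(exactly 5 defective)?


Hypergeometric: C(37,5)×C(7,2)/C(44,7)
= 435897×21/38320568 = 832167/3483688

P(X=5) = 832167/3483688 ≈ 23.89%


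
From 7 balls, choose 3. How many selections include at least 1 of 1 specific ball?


Complement: C(7,3) - C(6,3) = 35 - 20 = 15

15


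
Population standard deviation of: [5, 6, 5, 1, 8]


Mean = 25/5 = 5
  (5-5)²=0
  (6-5)²=1
  (5-5)²=0
  (1-5)²=16
  (8-5)²=9
Σ(x-μ)² = 26
σ² = 26/5

σ = √(26/5) ≈ 2.2804


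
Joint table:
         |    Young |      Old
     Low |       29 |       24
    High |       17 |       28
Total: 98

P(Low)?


P(Low) = (29+24)/98 = 53/98

P(Low) = 53/98 ≈ 54.08%


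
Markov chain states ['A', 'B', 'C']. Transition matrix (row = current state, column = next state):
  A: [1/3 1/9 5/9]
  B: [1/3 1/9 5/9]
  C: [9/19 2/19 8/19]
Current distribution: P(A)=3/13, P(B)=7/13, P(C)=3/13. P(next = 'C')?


P(next=C) = Σᵢ P(now=i)×P(i→C)
= 3/13×5/9 + 7/13×5/9 + 3/13×8/19
= 5/39 + 35/117 + 24/247 = 1166/2223

P = 1166/2223 ≈ 0.5245


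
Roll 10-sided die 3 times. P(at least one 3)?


P(no 3)^3 = (9/10)^3 = 729/1000
P(≥1) = 1 - 729/1000 = 271/1000

P = 271/1000 ≈ 27.10%


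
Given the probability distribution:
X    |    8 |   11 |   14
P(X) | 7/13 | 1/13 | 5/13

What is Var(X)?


E[X] = 137/13
E[X²] = 1549/13
Var(X) = E[X²] - (E[X])² = 1549/13 - 18769/169 = 1368/169

Var(X) = 1368/169 ≈ 8.0947


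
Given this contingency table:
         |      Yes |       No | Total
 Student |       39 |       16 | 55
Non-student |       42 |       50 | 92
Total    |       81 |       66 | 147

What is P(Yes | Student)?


P(Yes | Student) = 39/(39+16) = 39/55

P(Yes|Student) = 39/55 ≈ 70.91%


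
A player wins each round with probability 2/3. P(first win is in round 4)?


Geometric: P(X=4) = (1-p)^(k-1)×p = (1/3)^3×2/3 = 2/81

P(X=4) = 2/81 ≈ 2.47%


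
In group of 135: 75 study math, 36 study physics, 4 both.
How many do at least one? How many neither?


|A∪B| = 75+36-4 = 107
Neither = 135-107 = 28

At least one: 107; Neither: 28


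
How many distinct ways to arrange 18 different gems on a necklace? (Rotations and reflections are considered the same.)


Free circular arrangements: rotations and reflections both identified.
(n-1)!/2 = 17!/2 = 355687428096000/2 = 177843714048000

177843714048000


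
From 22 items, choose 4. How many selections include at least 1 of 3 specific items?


Complement: C(22,4) - C(19,4) = 7315 - 3876 = 3439

3439


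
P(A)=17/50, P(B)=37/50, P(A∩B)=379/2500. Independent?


P(A)×P(B) = 629/2500
P(A∩B) = 379/2500
Not equal → NOT independent

No, not independent


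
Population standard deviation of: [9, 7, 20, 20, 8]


Mean = 64/5
  (9-64/5)²=361/25
  (7-64/5)²=841/25
  (20-64/5)²=1296/25
  (20-64/5)²=1296/25
  (8-64/5)²=576/25
Σ(x-μ)² = 874/5
σ² = (874/5)/5 = 874/25

σ = √(874/25) ≈ 5.9127


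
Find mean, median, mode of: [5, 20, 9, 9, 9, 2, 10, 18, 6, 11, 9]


Sorted: [2, 5, 6, 9, 9, 9, 9, 10, 11, 18, 20]
Mean = 108/11
Median = 9
Freq: {5: 1, 20: 1, 9: 4, 2: 1, 10: 1, 18: 1, 6: 1, 11: 1}
Mode: [9]

Mean=108/11, Median=9, Mode=9


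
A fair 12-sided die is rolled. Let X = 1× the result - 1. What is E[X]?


E[die] = (1+12)/2 = 13/2
E[X] = 1×13/2 - 1 = 11/2

E[X] = 11/2


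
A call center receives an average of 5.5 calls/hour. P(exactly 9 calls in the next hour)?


Poisson(λ=5.5): P(X=9) = e^(-λ)×λ^k/k!
= e^(-5.5) × 5.5^9 / 9!
≈ 0.004086771438 × 4605366.58398 / 362880 ≈ 0.051866

P(X=9) ≈ 0.051866 ≈ 5.19%


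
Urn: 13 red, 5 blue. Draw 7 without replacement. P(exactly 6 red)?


Hypergeometric: C(13,6)×C(5,1)/C(18,7)
= 1716×5/31824 = 55/204

P(X=6) = 55/204 ≈ 26.96%


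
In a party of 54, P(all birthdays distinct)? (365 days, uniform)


P(all different) = Π(365-i)/365 for i=0..53
= (365/365)×(364/365)×...×(312/365)
= 0.016123

P ≈ 0.0161 ≈ 1.61%


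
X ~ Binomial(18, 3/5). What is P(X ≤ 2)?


P(X ≤ 2) = Σ P(X=i) for i=0..2
P(X=0) = 262144/3814697265625
P(X=1) = 7077888/3814697265625
P(X=2) = 90243072/3814697265625
Sum = 97583104/3814697265625

P(X ≤ 2) = 97583104/3814697265625 ≈ 0.00%


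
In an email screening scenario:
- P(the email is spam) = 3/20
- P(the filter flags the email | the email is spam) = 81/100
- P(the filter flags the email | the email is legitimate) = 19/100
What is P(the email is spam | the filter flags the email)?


Using Bayes' theorem:
P(A|B) = P(B|A)·P(A) / P(B)

P(the filter flags the email) = 81/100 × 3/20 + 19/100 × 17/20
= 243/2000 + 323/2000 = 283/1000

P(the email is spam|the filter flags the email) = (243/2000) / (283/1000) = 243/566

P(the email is spam|the filter flags the email) = 243/566 ≈ 42.93%


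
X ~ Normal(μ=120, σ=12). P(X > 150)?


z = (150-120)/12 = 2.5
P(X > 150) = 1 - P(Z ≤ 2.5) = 1 - 0.9938 = 0.0062

P(X > 150) ≈ 0.0062


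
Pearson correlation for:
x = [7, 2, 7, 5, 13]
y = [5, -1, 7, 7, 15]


n=5, Σx=34, Σy=33, Σxy=312, Σx²=296, Σy²=349
r = (5×312 - 34×33)/√((5×296 - 34²)(5×349 - 33²))
= 438/√(324×656) = 438/√212544 ≈ 438/461.0249 ≈ 0.9501

r ≈ 0.9501


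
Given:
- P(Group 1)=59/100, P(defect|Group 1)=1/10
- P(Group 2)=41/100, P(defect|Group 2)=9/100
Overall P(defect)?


P(B) = Σ P(B|Aᵢ)×P(Aᵢ)
  1/10×59/100 = 59/1000
  9/100×41/100 = 369/10000
Sum = 959/10000

P(defect) = 959/10000 ≈ 9.59%


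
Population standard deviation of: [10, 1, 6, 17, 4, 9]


Mean = 47/6
  (10-47/6)²=169/36
  (1-47/6)²=1681/36
  (6-47/6)²=121/36
  (17-47/6)²=3025/36
  (4-47/6)²=529/36
  (9-47/6)²=49/36
Σ(x-μ)² = 929/6
σ² = (929/6)/6 = 929/36

σ = √(929/36) ≈ 5.0799


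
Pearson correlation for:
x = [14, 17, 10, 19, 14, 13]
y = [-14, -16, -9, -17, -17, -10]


n=6, Σx=87, Σy=-83, Σxy=-1249, Σx²=1311, Σy²=1211
r = (6×(-1249) - 87×(-83))/√((6×1311 - 87²)(6×1211 - (-83)²))
= -273/√(297×377) = -273/√111969 ≈ -273/334.6177 ≈ -0.8159

r ≈ -0.8159


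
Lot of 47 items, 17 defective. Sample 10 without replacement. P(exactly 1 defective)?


Hypergeometric: C(17,1)×C(30,9)/C(47,10)
= 17×14307150/5178066751 = 73950/1574359

P(X=1) = 73950/1574359 ≈ 4.70%


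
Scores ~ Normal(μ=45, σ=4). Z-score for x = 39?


z = (x - μ)/σ = (39 - 45)/4 = -1.5

z = -1.5


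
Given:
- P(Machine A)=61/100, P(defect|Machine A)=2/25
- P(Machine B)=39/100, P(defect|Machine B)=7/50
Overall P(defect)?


P(B) = Σ P(B|Aᵢ)×P(Aᵢ)
  2/25×61/100 = 61/1250
  7/50×39/100 = 273/5000
Sum = 517/5000

P(defect) = 517/5000 ≈ 10.34%


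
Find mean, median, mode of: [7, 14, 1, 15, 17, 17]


Sorted: [1, 7, 14, 15, 17, 17]
Mean = 71/6
Median = 29/2
Freq: {7: 1, 14: 1, 1: 1, 15: 1, 17: 2}
Mode: [17]

Mean=71/6, Median=29/2, Mode=17


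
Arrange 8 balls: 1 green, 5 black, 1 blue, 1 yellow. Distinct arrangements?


8!/(1!×5!×1!×1!) = 336

336


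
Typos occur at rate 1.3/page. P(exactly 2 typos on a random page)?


Poisson(λ=1.3): P(X=2) = e^(-λ)×λ^k/k!
= e^(-1.3) × 1.3^2 / 2!
≈ 0.272531793 × 1.69 / 2 ≈ 0.230289

P(X=2) ≈ 0.230289 ≈ 23.03%


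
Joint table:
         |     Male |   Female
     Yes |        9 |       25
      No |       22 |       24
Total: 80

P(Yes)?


P(Yes) = (9+25)/80 = 34/80 = 17/40

P(Yes) = 17/40 ≈ 42.50%


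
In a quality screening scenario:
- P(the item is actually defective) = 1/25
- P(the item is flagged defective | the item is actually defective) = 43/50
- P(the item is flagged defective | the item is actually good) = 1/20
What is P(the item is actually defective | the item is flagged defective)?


Using Bayes' theorem:
P(A|B) = P(B|A)·P(A) / P(B)

P(the item is flagged defective) = 43/50 × 1/25 + 1/20 × 24/25
= 43/1250 + 6/125 = 103/1250

P(the item is actually defective|the item is flagged defective) = (43/1250) / (103/1250) = 43/103

P(the item is actually defective|the item is flagged defective) = 43/103 ≈ 41.75%


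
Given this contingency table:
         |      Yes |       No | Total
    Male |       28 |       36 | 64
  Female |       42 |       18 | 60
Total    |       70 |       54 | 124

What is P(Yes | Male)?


P(Yes | Male) = 28/(28+36) = 28/64 = 7/16

P(Yes|Male) = 7/16 ≈ 43.75%


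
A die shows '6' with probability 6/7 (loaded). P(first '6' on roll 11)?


Geometric: P(X=11) = (1-p)^(k-1)×p = (1/7)^10×6/7 = 6/1977326743

P(X=11) = 6/1977326743 ≈ 0.00%


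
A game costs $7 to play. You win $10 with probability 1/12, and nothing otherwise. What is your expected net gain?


E[gain] = (10-7)×1/12 + (-7)×11/12
= 1/4 - 77/12 = -37/6

Expected net gain = $-37/6 ≈ $-6.17


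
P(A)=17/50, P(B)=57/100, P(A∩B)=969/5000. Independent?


P(A)×P(B) = 969/5000
P(A∩B) = 969/5000
Equal ✓ → Independent

Yes, independent


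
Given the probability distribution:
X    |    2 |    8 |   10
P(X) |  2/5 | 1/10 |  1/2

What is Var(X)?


E[X] = 33/5
E[X²] = 58
Var(X) = E[X²] - (E[X])² = 58 - 1089/25 = 361/25

Var(X) = 361/25 ≈ 14.4400


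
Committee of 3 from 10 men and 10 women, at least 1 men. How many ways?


Count by #men:
  1M,2W: C(10,1)×C(10,2)=450
  2M,1W: C(10,2)×C(10,1)=450
  3M,0W: C(10,3)×C(10,0)=120
Total = 1020

1020


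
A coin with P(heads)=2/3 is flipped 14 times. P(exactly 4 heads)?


Binomial: P(X=4) = C(14,4)×p^4×(1-p)^10
= 1001 × 16/81 × 1/59049 = 16016/4782969

P(X=4) = 16016/4782969 ≈ 0.33%


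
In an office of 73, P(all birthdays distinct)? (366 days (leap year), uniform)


P(all different) = Π(366-i)/366 for i=0..72
= (366/366)×(365/366)×...×(294/366)
= 0.000449

P ≈ 0.0004 ≈ 0.04%


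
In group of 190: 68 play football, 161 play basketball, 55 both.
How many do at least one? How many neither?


|A∪B| = 68+161-55 = 174
Neither = 190-174 = 16

At least one: 174; Neither: 16


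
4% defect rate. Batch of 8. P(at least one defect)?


P(all good) = (24/25)^8 = 110075314176/152587890625
P(≥1 defect) = 42512576449/152587890625

P = 42512576449/152587890625 ≈ 27.86%


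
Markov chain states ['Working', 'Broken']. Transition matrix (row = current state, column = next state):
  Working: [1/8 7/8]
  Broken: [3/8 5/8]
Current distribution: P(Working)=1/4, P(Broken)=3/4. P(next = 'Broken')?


P(next=Broken) = Σᵢ P(now=i)×P(i→Broken)
= 1/4×7/8 + 3/4×5/8
= 7/32 + 15/32 = 11/16

P = 11/16 ≈ 0.6875


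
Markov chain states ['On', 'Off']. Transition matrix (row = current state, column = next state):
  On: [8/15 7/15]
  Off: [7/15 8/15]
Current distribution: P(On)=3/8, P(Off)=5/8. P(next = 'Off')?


P(next=Off) = Σᵢ P(now=i)×P(i→Off)
= 3/8×7/15 + 5/8×8/15
= 7/40 + 1/3 = 61/120

P = 61/120 ≈ 0.5083
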